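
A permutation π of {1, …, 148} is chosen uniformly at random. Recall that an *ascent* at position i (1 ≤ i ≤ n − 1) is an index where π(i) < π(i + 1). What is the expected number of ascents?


Write X = Σ X_I over i = 1, …, 147, with X_I the indicator of one ascent.
There are 147 indicators.
For each fixed i, the pair (π(i), π(i+1)) is a uniformly random ordered pair of distinct values from {1, …, 148}; by symmetry P[π(i) < π(i+1)] = 1/2.
By linearity: E[X] = 147 · (1/2) = (148 − 1) · (1/2) = 147/2 ≈ 73.500.

E[X] = 147/2 = 73.500.


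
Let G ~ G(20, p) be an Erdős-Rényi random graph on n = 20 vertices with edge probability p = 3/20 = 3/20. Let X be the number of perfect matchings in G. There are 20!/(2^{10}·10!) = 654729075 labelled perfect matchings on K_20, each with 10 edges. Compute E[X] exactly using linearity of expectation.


K_20 has 20!/(2^{10}·10!) = 654729075 labelled perfect matchings.
For each such perfect matching H, let X_H = 1 if all 10 edges of H are present in G. Then P[X_H = 1] = p^{10} = (3/20)^{10} = 59049/10240000000000.
Summing the indicators: E[X] = Σ_H E[X_H] = 654729075 · p^{10} = 654729075 · 59049/10240000000000 = 1546443885987/409600000000.
Numerically: E[X] ≈ 3.78.

E[X] = 654729075 · (3/20)^{10} = 1546443885987/409600000000 ≈ 3.78.


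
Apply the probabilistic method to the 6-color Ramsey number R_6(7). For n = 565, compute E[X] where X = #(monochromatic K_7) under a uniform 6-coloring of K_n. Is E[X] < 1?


E[X] = C(565, 7) · 6^{1 − 21} = 3513212521235560 · 6^{−20} = 3513212521235560/3656158440062976.
As a reduced fraction: E[X] = 439151565154445/457019805007872 ≈ 0.961.
Is E[X] < 1? YES.
Since E[X] < 1, there exists a 6-coloring of K_{565} with no monochromatic K_7; hence R_6(7) > 565.

E[X] = 439151565154445/457019805007872 ≈ 0.961; E[X] < 1, so R_6(7) > 565.


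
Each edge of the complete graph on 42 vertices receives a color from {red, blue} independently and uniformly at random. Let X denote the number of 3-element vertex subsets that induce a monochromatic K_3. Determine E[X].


Let X = Σ_S X_S over the C(42, 3) = 11480 subsets S of size 3, where X_S = 1 if the K_3 on S is monochromatic.
For a fixed S, the K_3 on S has C(3, 2) = 3 edges. P[all 3 edges red] = (1/2)^3, and likewise for blue, so P[monochromatic] = 2·(1/2)^3 = 2^{1 − 3} = 1/4.
Summing: E[X] = C(42, 3) · 2^{1 − 3} = 11480 · 1/4 = 2870.
Numerically: E[X] ≈ 2870.00000.

E[X] = C(42,3)·2^(1−C(3,2)) = 2870 ≈ 2870.00000.


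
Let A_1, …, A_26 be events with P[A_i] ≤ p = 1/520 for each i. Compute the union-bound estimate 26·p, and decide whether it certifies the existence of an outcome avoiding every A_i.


Union bound: P[∪_{i=1}^{26} A_i] ≤ Σ_i P[A_i] ≤ 26·p = 26·(1/520) = 1/20.
Numerically: 1/20 ≈ 0.0500.
Is 1/20 < 1? YES.
Since P[∪ A_i] ≤ 1/20 < 1, the complement has P[∩ A_i^c] ≥ 1 − 1/20 = 19/20 > 0, so some outcome avoids every A_i.

26·p = 1/20 ≈ 0.0500; existence CERTIFIED by the union bound.


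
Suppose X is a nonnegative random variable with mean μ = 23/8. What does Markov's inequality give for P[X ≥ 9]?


μ = E[X] = 23/8, a = 9.
Markov: P[X ≥ 9] ≤ μ/a = (23/8)/9 = 23/72.
Numerically: ≈ 0.3194.
(Since a = 9 > μ = 2.8750, the bound 23/72 is < 1 and informative.)

P[X ≥ 9] ≤ 23/72 ≈ 0.3194.


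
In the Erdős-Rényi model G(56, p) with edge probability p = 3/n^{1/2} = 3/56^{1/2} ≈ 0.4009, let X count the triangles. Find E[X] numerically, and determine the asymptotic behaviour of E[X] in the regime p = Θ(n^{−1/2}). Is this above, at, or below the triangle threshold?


Number of potential triangles: C(56, 3) = 27720.
Each occurs with probability p³ ≈ (0.4009)³ ≈ 6.442905e-02.
By linearity: E[X] = C(56, 3)·p³ ≈ 27720 · 6.442905e-02 ≈ 1785.9732.
Since α = 1/2 < 1, p = c/n^{1/2} ≫ 1/n is above the triangle threshold p ~ 1/n. Asymptotically E[X] ~ (c³/6)·n^{3(1−α)} = (3³/6)·n^{1.5} → ∞; triangles are abundant w.h.p.

E[X] ≈ 1785.9732; in regime p = Θ(1/n^{1/2}) E[X] diverges (above the triangle threshold p ~ 1/n).


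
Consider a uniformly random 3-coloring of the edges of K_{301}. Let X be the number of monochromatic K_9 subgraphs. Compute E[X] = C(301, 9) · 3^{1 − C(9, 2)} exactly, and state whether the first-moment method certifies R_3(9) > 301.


E[X] = C(301, 9) · 3^{1 − 36} = 49533303936090975 · 3^{−35} = 49533303936090975/50031545098999707.
As a reduced fraction: E[X] = 16511101312030325/16677181699666569 ≈ 0.99004.
Is E[X] < 1? YES.
Since E[X] < 1, there exists a 3-coloring of K_{301} with no monochromatic K_9; hence R_3(9) > 301.

E[X] = 16511101312030325/16677181699666569 ≈ 0.99004; E[X] < 1, so R_3(9) > 301.


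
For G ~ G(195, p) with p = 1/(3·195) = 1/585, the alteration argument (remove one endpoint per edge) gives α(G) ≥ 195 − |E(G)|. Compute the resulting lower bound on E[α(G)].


E[|E(G)|] = C(195, 2)·p = 18915 · (1/585) = 97/3.
E[α(G)] ≥ n − E[|E(G)|] = 195 − 97/3 = 488/3.
Numerically: ≈ 162.666667.
(This is only a lower bound; the true E[α(G)] may be larger.)

E[α(G)] ≥ 488/3 ≈ 162.666667.


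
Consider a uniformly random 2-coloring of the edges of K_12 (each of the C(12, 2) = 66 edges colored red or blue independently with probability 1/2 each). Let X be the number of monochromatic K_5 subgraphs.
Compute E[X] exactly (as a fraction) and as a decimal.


Let X = Σ_S X_S over the C(12, 5) = 792 subsets S of size 5, where X_S = 1 if the K_5 on S is monochromatic.
For a fixed S, the K_5 on S has C(5, 2) = 10 edges. P[all 10 edges red] = (1/2)^10, and likewise for blue, so P[monochromatic] = 2·(1/2)^10 = 2^{1 − 10} = 1/512.
By linearity of expectation: E[X] = C(12, 5) · 2^{1 − 10} = 792 · 1/512 = 99/64.
Numerically: E[X] ≈ 1.546875.

E[X] = C(12,5)·2^(1−C(5,2)) = 99/64 ≈ 1.546875.


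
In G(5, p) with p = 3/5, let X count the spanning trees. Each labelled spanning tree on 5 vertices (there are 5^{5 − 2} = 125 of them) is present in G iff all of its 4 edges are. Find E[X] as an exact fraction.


K_5 has 5^{5 − 2} = 125 labelled spanning trees.
For each such spanning tree H, let X_H = 1 if all 4 edges of H are present in G. Then P[X_H = 1] = p^{4} = (3/5)^{4} = 81/625.
By linearity: E[X] = Σ_H E[X_H] = 125 · p^{4} = 125 · 81/625 = 81/5.
Numerically: E[X] ≈ 16.2.

E[X] = 125 · (3/5)^{4} = 81/5 ≈ 16.2.


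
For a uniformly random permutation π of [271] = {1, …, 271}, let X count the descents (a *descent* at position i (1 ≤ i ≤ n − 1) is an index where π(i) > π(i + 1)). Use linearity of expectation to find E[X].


Write X = Σ X_I over i = 1, …, 270, with X_I the indicator of one descent.
There are 270 indicators.
For each fixed i, the pair (π(i), π(i+1)) is a uniformly random ordered pair of distinct values from {1, …, 271}; by symmetry P[π(i) > π(i+1)] = 1/2.
By linearity: E[X] = 270 · (1/2) = (271 − 1) · (1/2) = 135 ≈ 135.00000.

E[X] = 135 = 135.00000.


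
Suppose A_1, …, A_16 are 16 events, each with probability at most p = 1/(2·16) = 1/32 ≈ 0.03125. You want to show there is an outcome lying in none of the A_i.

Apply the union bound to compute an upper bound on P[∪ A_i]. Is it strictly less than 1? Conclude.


Union bound: P[∪_{i=1}^{16} A_i] ≤ Σ_i P[A_i] ≤ 16·p = 16·(1/32) = 1/2.
Numerically: 1/2 ≈ 0.50000.
Is 1/2 < 1? YES.
Since P[∪ A_i] ≤ 1/2 < 1, the complement has P[∩ A_i^c] ≥ 1 − 1/2 = 1/2 > 0, so some outcome avoids every A_i.

16·p = 1/2 ≈ 0.50000; existence CERTIFIED by the union bound.


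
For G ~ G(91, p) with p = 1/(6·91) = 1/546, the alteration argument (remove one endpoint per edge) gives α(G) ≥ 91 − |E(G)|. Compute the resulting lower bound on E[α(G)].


E[|E(G)|] = C(91, 2)·p = 4095 · (1/546) = 15/2.
E[α(G)] ≥ n − E[|E(G)|] = 91 − 15/2 = 167/2.
Numerically: ≈ 83.500.
(This is only a lower bound; the true E[α(G)] may be larger.)

E[α(G)] ≥ 167/2 ≈ 83.500.


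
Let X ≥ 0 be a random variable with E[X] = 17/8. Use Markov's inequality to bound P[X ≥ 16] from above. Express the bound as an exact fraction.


μ = E[X] = 17/8, a = 16.
Markov: P[X ≥ 16] ≤ μ/a = (17/8)/16 = 17/128.
Numerically: ≈ 0.13281.
(Since a = 16 > μ = 2.12500, the bound 17/128 is < 1 and informative.)

P[X ≥ 16] ≤ 17/128 ≈ 0.13281.


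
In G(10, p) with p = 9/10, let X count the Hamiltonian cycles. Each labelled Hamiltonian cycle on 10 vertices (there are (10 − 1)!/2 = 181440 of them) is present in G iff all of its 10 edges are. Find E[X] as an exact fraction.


K_10 has (10 − 1)!/2 = 181440 labelled Hamiltonian cycles.
For each such Hamiltonian cycle H, let X_H = 1 if all 10 edges of H are present in G. Then P[X_H = 1] = p^{10} = (9/10)^{10} = 3486784401/10000000000.
By linearity of expectation: E[X] = Σ_H E[X_H] = 181440 · p^{10} = 181440 · 3486784401/10000000000 = 1977006755367/31250000.
Numerically: E[X] ≈ 6.326e+04.

E[X] = 181440 · (9/10)^{10} = 1977006755367/31250000 ≈ 6.326e+04.


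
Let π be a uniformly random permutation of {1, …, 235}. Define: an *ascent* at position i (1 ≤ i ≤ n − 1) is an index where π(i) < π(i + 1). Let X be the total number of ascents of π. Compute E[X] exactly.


Write X = Σ X_I over i = 1, …, 234, with X_I the indicator of one ascent.
There are 234 indicators.
For each fixed i, the pair (π(i), π(i+1)) is a uniformly random ordered pair of distinct values from {1, …, 235}; by symmetry P[π(i) < π(i+1)] = 1/2.
By linearity: E[X] = 234 · (1/2) = (235 − 1) · (1/2) = 117 ≈ 117.00000.

E[X] = 117 = 117.00000.


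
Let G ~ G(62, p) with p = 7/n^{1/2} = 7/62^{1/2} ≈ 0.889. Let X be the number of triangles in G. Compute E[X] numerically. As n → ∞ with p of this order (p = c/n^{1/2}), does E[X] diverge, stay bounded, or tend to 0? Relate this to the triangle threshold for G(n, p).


Number of potential triangles: C(62, 3) = 37820.
Each occurs with probability p³ ≈ (0.889)³ ≈ 7.025975e-01.
By linearity: E[X] = C(62, 3)·p³ ≈ 37820 · 7.025975e-01 ≈ 26572.2366.
Since α = 1/2 < 1, p = c/n^{1/2} ≫ 1/n is above the triangle threshold p ~ 1/n. Asymptotically E[X] ~ (c³/6)·n^{3(1−α)} = (7³/6)·n^{1.5} → ∞; triangles are abundant w.h.p.

E[X] ≈ 26572.2366; in regime p = Θ(1/n^{1/2}) E[X] diverges (above the triangle threshold p ~ 1/n).


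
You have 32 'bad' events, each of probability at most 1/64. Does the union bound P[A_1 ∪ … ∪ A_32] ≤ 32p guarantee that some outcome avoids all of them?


Union bound: P[∪_{i=1}^{32} A_i] ≤ Σ_i P[A_i] ≤ 32·p = 32·(1/64) = 1/2.
Numerically: 1/2 ≈ 0.5000.
Is 1/2 < 1? YES.
Since P[∪ A_i] ≤ 1/2 < 1, the complement has P[∩ A_i^c] ≥ 1 − 1/2 = 1/2 > 0, so some outcome avoids every A_i.

32·p = 1/2 ≈ 0.5000; existence CERTIFIED by the union bound.


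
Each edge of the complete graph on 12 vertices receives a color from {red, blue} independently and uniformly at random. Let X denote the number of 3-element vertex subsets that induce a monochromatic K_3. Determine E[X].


Let X = Σ_S X_S over the C(12, 3) = 220 subsets S of size 3, where X_S = 1 if the K_3 on S is monochromatic.
For a fixed S, the K_3 on S has C(3, 2) = 3 edges. P[all 3 edges red] = (1/2)^3, and likewise for blue, so P[monochromatic] = 2·(1/2)^3 = 2^{1 − 3} = 1/4.
By linearity: E[X] = C(12, 3) · 2^{1 − 3} = 220 · 1/4 = 55.
Numerically: E[X] ≈ 55.000.

E[X] = C(12,3)·2^(1−C(3,2)) = 55 ≈ 55.000.


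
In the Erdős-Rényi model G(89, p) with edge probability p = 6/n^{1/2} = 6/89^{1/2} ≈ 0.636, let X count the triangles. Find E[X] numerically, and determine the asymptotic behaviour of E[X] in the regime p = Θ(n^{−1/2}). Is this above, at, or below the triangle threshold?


Number of potential triangles: C(89, 3) = 113564.
Each occurs with probability p³ ≈ (0.636)³ ≈ 2.5725791e-01.
By linearity: E[X] = C(89, 3)·p³ ≈ 113564 · 2.5725791e-01 ≈ 29215.23757.
Since α = 1/2 < 1, p = c/n^{1/2} ≫ 1/n is above the triangle threshold p ~ 1/n. Asymptotically E[X] ~ (c³/6)·n^{3(1−α)} = (6³/6)·n^{1.5} → ∞; triangles are abundant w.h.p.

E[X] ≈ 29215.23757; in regime p = Θ(1/n^{1/2}) E[X] diverges (above the triangle threshold p ~ 1/n).


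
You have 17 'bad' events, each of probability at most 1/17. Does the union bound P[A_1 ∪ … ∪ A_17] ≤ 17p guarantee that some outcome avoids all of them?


Union bound: P[∪_{i=1}^{17} A_i] ≤ Σ_i P[A_i] ≤ 17·p = 17·(1/17) = 1.
Numerically: 1 ≈ 1.000.
Is 1 < 1? NO.
Since the bound 1 is ≥ 1, the union bound is uninformative here; it does NOT by itself certify existence.

17·p = 1 ≈ 1.000; existence NOT certified by the union bound.


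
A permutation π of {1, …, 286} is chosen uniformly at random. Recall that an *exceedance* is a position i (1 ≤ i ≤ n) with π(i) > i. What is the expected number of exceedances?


Write X = Σ_{i=1}^{286} X_i, where X_i = 1_{π(i) > i}.
For each fixed i, π(i) is uniform over {1, …, 286} (marginal of a uniform permutation), so P[π(i) > i] = (n − i)/n. Summing: Σ_{i=1}^{286} (n − i)/n = (0 + 1 + … + 285)/286 = 286(286 − 1)/(2·286) = (286 − 1)/2.
Hence E[X] = Σ_{i=1}^{286} (286 − i)/286 = 285/2 ≈ 142.5000.

E[X] = 285/2 = 142.5000.


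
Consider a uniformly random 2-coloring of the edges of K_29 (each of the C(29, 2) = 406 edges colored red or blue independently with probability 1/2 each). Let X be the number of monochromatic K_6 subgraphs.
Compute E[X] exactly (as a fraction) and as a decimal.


Let X = Σ_S X_S over the C(29, 6) = 475020 subsets S of size 6, where X_S = 1 if the K_6 on S is monochromatic.
For a fixed S, the K_6 on S has C(6, 2) = 15 edges. P[all 15 edges red] = (1/2)^15, and likewise for blue, so P[monochromatic] = 2·(1/2)^15 = 2^{1 − 15} = 1/16384.
By linearity: E[X] = C(29, 6) · 2^{1 − 15} = 475020 · 1/16384 = 118755/4096.
Numerically: E[X] ≈ 28.993.

E[X] = C(29,6)·2^(1−C(6,2)) = 118755/4096 ≈ 28.993.


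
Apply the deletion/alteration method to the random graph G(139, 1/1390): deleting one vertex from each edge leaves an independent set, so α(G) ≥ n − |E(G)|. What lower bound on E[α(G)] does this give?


E[|E(G)|] = C(139, 2)·p = 9591 · (1/1390) = 69/10.
E[α(G)] ≥ n − E[|E(G)|] = 139 − 69/10 = 1321/10.
Numerically: ≈ 132.10000.
(This is only a lower bound; the true E[α(G)] may be larger.)

E[α(G)] ≥ 1321/10 ≈ 132.10000.


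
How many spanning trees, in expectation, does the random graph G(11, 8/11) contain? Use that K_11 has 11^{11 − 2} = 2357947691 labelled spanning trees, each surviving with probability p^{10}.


K_11 has 11^{11 − 2} = 2357947691 labelled spanning trees.
For each such spanning tree H, let X_H = 1 if all 10 edges of H are present in G. Then P[X_H = 1] = p^{10} = (8/11)^{10} = 1073741824/25937424601.
Summing the indicators: E[X] = Σ_H E[X_H] = 2357947691 · p^{10} = 2357947691 · 1073741824/25937424601 = 1073741824/11.
Numerically: E[X] ≈ 9.761e+07.

E[X] = 2357947691 · (8/11)^{10} = 1073741824/11 ≈ 9.761e+07.


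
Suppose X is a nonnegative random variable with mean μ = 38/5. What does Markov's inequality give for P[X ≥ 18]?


μ = E[X] = 38/5, a = 18.
Markov: P[X ≥ 18] ≤ μ/a = (38/5)/18 = 19/45.
Numerically: ≈ 0.422.
(Since a = 18 > μ = 7.600, the bound 19/45 is < 1 and informative.)

P[X ≥ 18] ≤ 19/45 ≈ 0.422.


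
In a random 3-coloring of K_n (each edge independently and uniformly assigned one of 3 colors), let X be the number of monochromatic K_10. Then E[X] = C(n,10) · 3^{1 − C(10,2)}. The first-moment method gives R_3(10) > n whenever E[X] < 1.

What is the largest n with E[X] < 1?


We need C(n, 10) · 3^{1 − 45} < 1, i.e. C(n, 10) < 3^{45 − 1} = 984770902183611232881.
Check values of n near the boundary:
  n = 569: C(569, 10) = 905357721286137524328; 905357721286137524328 < 984770902183611232881? YES
  n = 570: C(570, 10) = 921524823451961408691; 921524823451961408691 < 984770902183611232881? YES
  n = 571: C(571, 10) = 937951290893172842001; 937951290893172842001 < 984770902183611232881? YES
  n = 572: C(572, 10) = 954640815642161682606; 954640815642161682606 < 984770902183611232881? YES
  n = 573: C(573, 10) = 971597135635805762226; 971597135635805762226 < 984770902183611232881? YES
  n = 574: C(574, 10) = 988824035203816502691; 988824035203816502691 < 984770902183611232881? NO
  n = 575: C(575, 10) = 1006325345561406175305; 1006325345561406175305 < 984770902183611232881? NO
The largest n with C(n, 10) < 984770902183611232881 is n = 573 (where E[X] = 35985079097622435638/36472996377170786403 ≈ 0.98662). Hence R_3(10) > 573, i.e. R_3(10) ≥ 574.

Largest n = 573; hence R_3(10) > 573.


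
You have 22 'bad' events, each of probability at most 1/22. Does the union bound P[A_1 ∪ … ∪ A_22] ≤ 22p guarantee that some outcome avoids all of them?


Union bound: P[∪_{i=1}^{22} A_i] ≤ Σ_i P[A_i] ≤ 22·p = 22·(1/22) = 1.
Numerically: 1 ≈ 1.0000000.
Is 1 < 1? NO.
Since the bound 1 is ≥ 1, the union bound is uninformative here; it does NOT by itself certify existence.

22·p = 1 ≈ 1.0000000; existence NOT certified by the union bound.


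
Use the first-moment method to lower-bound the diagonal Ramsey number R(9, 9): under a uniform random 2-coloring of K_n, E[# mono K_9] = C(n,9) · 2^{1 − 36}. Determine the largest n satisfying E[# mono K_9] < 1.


We need C(n, 9) · 2^{1 − 36} < 1, i.e. C(n, 9) < 2^{36 − 1} = 34359738368.
Check values of n near the boundary:
  n = 64: C(64, 9) = 27540584512; 27540584512 < 34359738368? YES
  n = 65: C(65, 9) = 31966749880; 31966749880 < 34359738368? YES
  n = 66: C(66, 9) = 37014131440; 37014131440 < 34359738368? NO
  n = 67: C(67, 9) = 42757703560; 42757703560 < 34359738368? NO
The largest n with C(n, 9) < 34359738368 is n = 65 (where E[X] = 3995843735/4294967296 ≈ 0.930). Hence R(9, 9) > 65, i.e. R(9, 9) ≥ 66.

Largest n = 65; hence R(9, 9) > 65.


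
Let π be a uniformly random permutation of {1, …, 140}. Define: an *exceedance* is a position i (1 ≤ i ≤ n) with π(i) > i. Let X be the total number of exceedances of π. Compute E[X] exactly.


Write X = Σ_{i=1}^{140} X_i, where X_i = 1_{π(i) > i}.
For each fixed i, π(i) is uniform over {1, …, 140} (marginal of a uniform permutation), so P[π(i) > i] = (n − i)/n. Summing: Σ_{i=1}^{140} (n − i)/n = (0 + 1 + … + 139)/140 = 140(140 − 1)/(2·140) = (140 − 1)/2.
Hence E[X] = Σ_{i=1}^{140} (140 − i)/140 = 139/2 ≈ 69.50000.

E[X] = 139/2 = 69.50000.


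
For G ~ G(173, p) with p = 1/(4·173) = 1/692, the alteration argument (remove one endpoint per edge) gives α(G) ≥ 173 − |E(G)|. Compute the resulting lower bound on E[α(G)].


E[|E(G)|] = C(173, 2)·p = 14878 · (1/692) = 43/2.
E[α(G)] ≥ n − E[|E(G)|] = 173 − 43/2 = 303/2.
Numerically: ≈ 151.50000.
(This is only a lower bound; the true E[α(G)] may be larger.)

E[α(G)] ≥ 303/2 ≈ 151.50000.


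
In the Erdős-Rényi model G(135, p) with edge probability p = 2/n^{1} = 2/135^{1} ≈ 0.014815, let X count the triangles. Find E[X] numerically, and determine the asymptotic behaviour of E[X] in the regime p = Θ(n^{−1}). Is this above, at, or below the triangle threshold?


Number of potential triangles: C(135, 3) = 400995.
Each occurs with probability p³ ≈ (0.014815)³ ≈ 3.2515369e-06.
By linearity: E[X] = C(135, 3)·p³ ≈ 400995 · 3.2515369e-06 ≈ 1.30385.
Here α = 1, so p = 2/n is exactly at the triangle threshold p ~ 1/n. Asymptotically E[X] → c³/6 = 2³/6 = 4/3 ≈ 1.33333, a bounded constant. In this regime the triangle count is asymptotically Poisson(c³/6).

E[X] ≈ 1.30385; in regime p = Θ(1/n^{1}) E[X] stays bounded (at the triangle threshold p ~ 1/n).


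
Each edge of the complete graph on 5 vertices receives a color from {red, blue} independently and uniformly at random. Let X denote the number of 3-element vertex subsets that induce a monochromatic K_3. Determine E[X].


Let X = Σ_S X_S over the C(5, 3) = 10 subsets S of size 3, where X_S = 1 if the K_3 on S is monochromatic.
For a fixed S, the K_3 on S has C(3, 2) = 3 edges. P[all 3 edges red] = (1/2)^3, and likewise for blue, so P[monochromatic] = 2·(1/2)^3 = 2^{1 − 3} = 1/4.
By linearity: E[X] = C(5, 3) · 2^{1 − 3} = 10 · 1/4 = 5/2.
Numerically: E[X] ≈ 2.50000.

E[X] = C(5,3)·2^(1−C(3,2)) = 5/2 ≈ 2.50000.


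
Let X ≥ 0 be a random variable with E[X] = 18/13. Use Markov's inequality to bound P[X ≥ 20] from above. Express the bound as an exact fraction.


μ = E[X] = 18/13, a = 20.
Markov: P[X ≥ 20] ≤ μ/a = (18/13)/20 = 9/130.
Numerically: ≈ 0.069231.
(Since a = 20 > μ = 1.384615, the bound 9/130 is < 1 and informative.)

P[X ≥ 20] ≤ 9/130 ≈ 0.069231.


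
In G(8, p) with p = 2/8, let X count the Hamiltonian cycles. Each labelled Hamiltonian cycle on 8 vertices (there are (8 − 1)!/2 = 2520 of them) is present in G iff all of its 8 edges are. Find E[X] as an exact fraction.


K_8 has (8 − 1)!/2 = 2520 labelled Hamiltonian cycles.
For each such Hamiltonian cycle H, let X_H = 1 if all 8 edges of H are present in G. Then P[X_H = 1] = p^{8} = (1/4)^{8} = 1/65536.
Summing the indicators: E[X] = Σ_H E[X_H] = 2520 · p^{8} = 2520 · 1/65536 = 315/8192.
Numerically: E[X] ≈ 0.0384521.

E[X] = 2520 · (1/4)^{8} = 315/8192 ≈ 0.0384521.


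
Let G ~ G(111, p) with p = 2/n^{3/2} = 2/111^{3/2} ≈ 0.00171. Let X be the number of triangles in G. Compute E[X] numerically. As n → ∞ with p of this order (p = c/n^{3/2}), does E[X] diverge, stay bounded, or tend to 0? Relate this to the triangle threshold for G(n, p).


Number of potential triangles: C(111, 3) = 221815.
Each occurs with probability p³ ≈ (0.00171)³ ≈ 5.001918e-09.
By linearity: E[X] = C(111, 3)·p³ ≈ 221815 · 5.001918e-09 ≈ 0.0011.
Since α = 3/2 > 1, p = c/n^{3/2} = o(1/n) is below the triangle threshold p ~ 1/n. Asymptotically E[X] ~ (c³/6)·n^{3(1−α)} = (2³/6)·n^{-1.5} → 0, so by Markov's inequality G has no triangles w.h.p.

E[X] ≈ 0.0011; in regime p = Θ(1/n^{3/2}) E[X] tends to 0 (below the triangle threshold p ~ 1/n).


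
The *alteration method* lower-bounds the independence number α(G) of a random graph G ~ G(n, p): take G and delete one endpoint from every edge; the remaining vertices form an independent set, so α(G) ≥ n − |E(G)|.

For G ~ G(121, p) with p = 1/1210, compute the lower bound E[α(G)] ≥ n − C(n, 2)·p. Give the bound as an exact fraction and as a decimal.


E[|E(G)|] = C(121, 2)·p = 7260 · (1/1210) = 6.
E[α(G)] ≥ n − E[|E(G)|] = 121 − 6 = 115.
Numerically: ≈ 115.0000.
(This is only a lower bound; the true E[α(G)] may be larger.)

E[α(G)] ≥ 115 ≈ 115.0000.


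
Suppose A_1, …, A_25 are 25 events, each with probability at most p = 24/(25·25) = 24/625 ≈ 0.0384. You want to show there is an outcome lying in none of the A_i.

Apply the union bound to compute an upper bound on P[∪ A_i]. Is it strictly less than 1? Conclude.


Union bound: P[∪_{i=1}^{25} A_i] ≤ Σ_i P[A_i] ≤ 25·p = 25·(24/625) = 24/25.
Numerically: 24/25 ≈ 0.9600.
Is 24/25 < 1? YES.
Since P[∪ A_i] ≤ 24/25 < 1, the complement has P[∩ A_i^c] ≥ 1 − 24/25 = 1/25 > 0, so some outcome avoids every A_i.

25·p = 24/25 ≈ 0.9600; existence CERTIFIED by the union bound.


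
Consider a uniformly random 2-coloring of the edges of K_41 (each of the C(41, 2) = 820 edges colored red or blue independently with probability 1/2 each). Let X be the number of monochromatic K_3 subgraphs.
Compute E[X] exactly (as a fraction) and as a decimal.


Let X = Σ_S X_S over the C(41, 3) = 10660 subsets S of size 3, where X_S = 1 if the K_3 on S is monochromatic.
For a fixed S, the K_3 on S has C(3, 2) = 3 edges. P[all 3 edges red] = (1/2)^3, and likewise for blue, so P[monochromatic] = 2·(1/2)^3 = 2^{1 − 3} = 1/4.
By linearity of expectation: E[X] = C(41, 3) · 2^{1 − 3} = 10660 · 1/4 = 2665.
Numerically: E[X] ≈ 2665.000.

E[X] = C(41,3)·2^(1−C(3,2)) = 2665 ≈ 2665.000.


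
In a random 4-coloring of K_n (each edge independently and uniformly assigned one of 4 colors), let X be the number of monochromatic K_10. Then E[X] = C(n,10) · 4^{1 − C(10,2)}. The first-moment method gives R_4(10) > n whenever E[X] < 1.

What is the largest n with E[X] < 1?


We need C(n, 10) · 4^{1 − 45} < 1, i.e. C(n, 10) < 4^{45 − 1} = 309485009821345068724781056.
Check values of n near the boundary:
  n = 2018: C(2018, 10) = 301820606687612220663963508; 301820606687612220663963508 < 309485009821345068724781056? YES
  n = 2019: C(2019, 10) = 303322949179835278009229628; 303322949179835278009229628 < 309485009821345068724781056? YES
  n = 2020: C(2020, 10) = 304832018578739931133653656; 304832018578739931133653656 < 309485009821345068724781056? YES
  n = 2021: C(2021, 10) = 306347841644770462864800616; 306347841644770462864800616 < 309485009821345068724781056? YES
  n = 2022: C(2022, 10) = 307870445231474093395937796; 307870445231474093395937796 < 309485009821345068724781056? YES
  n = 2023: C(2023, 10) = 309399856285778485315440716; 309399856285778485315440716 < 309485009821345068724781056? YES
  n = 2024: C(2024, 10) = 310936101848269937576192656; 310936101848269937576192656 < 309485009821345068724781056? NO
The largest n with C(n, 10) < 309485009821345068724781056 is n = 2023 (where E[X] = 77349964071444621328860179/77371252455336267181195264 ≈ 0.99972). Hence R_4(10) > 2023, i.e. R_4(10) ≥ 2024.

Largest n = 2023; hence R_4(10) > 2023.


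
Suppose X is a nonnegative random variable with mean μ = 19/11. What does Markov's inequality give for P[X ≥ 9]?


μ = E[X] = 19/11, a = 9.
Markov: P[X ≥ 9] ≤ μ/a = (19/11)/9 = 19/99.
Numerically: ≈ 0.192.
(Since a = 9 > μ = 1.727, the bound 19/99 is < 1 and informative.)

P[X ≥ 9] ≤ 19/99 ≈ 0.192.


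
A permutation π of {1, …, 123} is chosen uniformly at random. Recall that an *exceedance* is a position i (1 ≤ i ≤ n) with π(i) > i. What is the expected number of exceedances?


Write X = Σ_{i=1}^{123} X_i, where X_i = 1_{π(i) > i}.
For each fixed i, π(i) is uniform over {1, …, 123} (marginal of a uniform permutation), so P[π(i) > i] = (n − i)/n. Summing: Σ_{i=1}^{123} (n − i)/n = (0 + 1 + … + 122)/123 = 123(123 − 1)/(2·123) = (123 − 1)/2.
Hence E[X] = Σ_{i=1}^{123} (123 − i)/123 = 61 ≈ 61.000000.

E[X] = 61 = 61.000000.


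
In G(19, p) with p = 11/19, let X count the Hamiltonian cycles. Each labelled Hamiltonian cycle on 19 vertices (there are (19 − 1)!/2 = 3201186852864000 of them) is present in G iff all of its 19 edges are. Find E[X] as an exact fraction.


K_19 has (19 − 1)!/2 = 3201186852864000 labelled Hamiltonian cycles.
For each such Hamiltonian cycle H, let X_H = 1 if all 19 edges of H are present in G. Then P[X_H = 1] = p^{19} = (11/19)^{19} = 61159090448414546291/1978419655660313589123979.
Summing the indicators: E[X] = Σ_H E[X_H] = 3201186852864000 · p^{19} = 3201186852864000 · 61159090448414546291/1978419655660313589123979 = 195781676276584883979724733927424000/1978419655660313589123979.
Numerically: E[X] ≈ 9.89586e+10.

E[X] = 3201186852864000 · (11/19)^{19} = 195781676276584883979724733927424000/1978419655660313589123979 ≈ 9.89586e+10.


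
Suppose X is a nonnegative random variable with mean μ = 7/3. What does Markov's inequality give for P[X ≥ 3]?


μ = E[X] = 7/3, a = 3.
Markov: P[X ≥ 3] ≤ μ/a = (7/3)/3 = 7/9.
Numerically: ≈ 0.777778.
(Since a = 3 > μ = 2.333333, the bound 7/9 is < 1 and informative.)

P[X ≥ 3] ≤ 7/9 ≈ 0.777778.


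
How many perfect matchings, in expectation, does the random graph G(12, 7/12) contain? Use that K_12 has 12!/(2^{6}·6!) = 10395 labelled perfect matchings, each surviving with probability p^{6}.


K_12 has 12!/(2^{6}·6!) = 10395 labelled perfect matchings.
For each such perfect matching H, let X_H = 1 if all 6 edges of H are present in G. Then P[X_H = 1] = p^{6} = (7/12)^{6} = 117649/2985984.
By linearity: E[X] = Σ_H E[X_H] = 10395 · p^{6} = 10395 · 117649/2985984 = 45294865/110592.
Numerically: E[X] ≈ 409.6.

E[X] = 10395 · (7/12)^{6} = 45294865/110592 ≈ 409.6.


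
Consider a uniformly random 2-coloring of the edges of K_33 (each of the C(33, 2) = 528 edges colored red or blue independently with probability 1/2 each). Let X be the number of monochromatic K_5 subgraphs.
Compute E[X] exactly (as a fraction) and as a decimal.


Let X = Σ_S X_S over the C(33, 5) = 237336 subsets S of size 5, where X_S = 1 if the K_5 on S is monochromatic.
For a fixed S, the K_5 on S has C(5, 2) = 10 edges. P[all 10 edges red] = (1/2)^10, and likewise for blue, so P[monochromatic] = 2·(1/2)^10 = 2^{1 − 10} = 1/512.
By linearity: E[X] = C(33, 5) · 2^{1 − 10} = 237336 · 1/512 = 29667/64.
Numerically: E[X] ≈ 463.5469.

E[X] = C(33,5)·2^(1−C(5,2)) = 29667/64 ≈ 463.5469.


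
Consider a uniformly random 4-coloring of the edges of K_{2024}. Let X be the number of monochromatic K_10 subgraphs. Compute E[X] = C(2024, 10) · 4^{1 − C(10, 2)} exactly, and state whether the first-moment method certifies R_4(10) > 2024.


E[X] = C(2024, 10) · 4^{1 − 45} = 310936101848269937576192656 · 4^{−44} = 310936101848269937576192656/309485009821345068724781056.
As a reduced fraction: E[X] = 19433506365516871098512041/19342813113834066795298816 ≈ 1.0047.
Is E[X] < 1? NO.
Since E[X] ≥ 1, the first-moment bound is inconclusive at n = 2024; it does NOT by itself certify R_4(10) > 2024.

E[X] = 19433506365516871098512041/19342813113834066795298816 ≈ 1.0047; E[X] ≥ 1; first-moment method inconclusive here.


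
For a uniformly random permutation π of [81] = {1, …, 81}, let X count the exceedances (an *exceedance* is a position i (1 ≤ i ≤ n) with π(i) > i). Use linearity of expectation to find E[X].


Write X = Σ_{i=1}^{81} X_i, where X_i = 1_{π(i) > i}.
For each fixed i, π(i) is uniform over {1, …, 81} (marginal of a uniform permutation), so P[π(i) > i] = (n − i)/n. Summing: Σ_{i=1}^{81} (n − i)/n = (0 + 1 + … + 80)/81 = 81(81 − 1)/(2·81) = (81 − 1)/2.
Hence E[X] = Σ_{i=1}^{81} (81 − i)/81 = 40 ≈ 40.0000.

E[X] = 40 = 40.0000.


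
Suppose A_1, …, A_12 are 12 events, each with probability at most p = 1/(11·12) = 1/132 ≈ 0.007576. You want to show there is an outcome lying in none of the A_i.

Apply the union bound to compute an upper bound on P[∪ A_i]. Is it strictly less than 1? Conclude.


Union bound: P[∪_{i=1}^{12} A_i] ≤ Σ_i P[A_i] ≤ 12·p = 12·(1/132) = 1/11.
Numerically: 1/11 ≈ 0.090909.
Is 1/11 < 1? YES.
Since P[∪ A_i] ≤ 1/11 < 1, the complement has P[∩ A_i^c] ≥ 1 − 1/11 = 10/11 > 0, so some outcome avoids every A_i.

12·p = 1/11 ≈ 0.090909; existence CERTIFIED by the union bound.


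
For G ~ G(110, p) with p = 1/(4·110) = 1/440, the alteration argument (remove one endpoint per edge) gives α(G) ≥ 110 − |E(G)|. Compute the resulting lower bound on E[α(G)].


E[|E(G)|] = C(110, 2)·p = 5995 · (1/440) = 109/8.
E[α(G)] ≥ n − E[|E(G)|] = 110 − 109/8 = 771/8.
Numerically: ≈ 96.375.
(This is only a lower bound; the true E[α(G)] may be larger.)

E[α(G)] ≥ 771/8 ≈ 96.375.


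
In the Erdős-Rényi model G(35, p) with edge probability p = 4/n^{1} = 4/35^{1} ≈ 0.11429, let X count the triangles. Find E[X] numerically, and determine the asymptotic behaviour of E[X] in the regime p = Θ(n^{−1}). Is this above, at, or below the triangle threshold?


Number of potential triangles: C(35, 3) = 6545.
Each occurs with probability p³ ≈ (0.11429)³ ≈ 1.4927114e-03.
By linearity: E[X] = C(35, 3)·p³ ≈ 6545 · 1.4927114e-03 ≈ 9.76980.
Here α = 1, so p = 4/n is exactly at the triangle threshold p ~ 1/n. Asymptotically E[X] → c³/6 = 4³/6 = 32/3 ≈ 10.66667, a bounded constant. In this regime the triangle count is asymptotically Poisson(c³/6).

E[X] ≈ 9.76980; in regime p = Θ(1/n^{1}) E[X] stays bounded (at the triangle threshold p ~ 1/n).


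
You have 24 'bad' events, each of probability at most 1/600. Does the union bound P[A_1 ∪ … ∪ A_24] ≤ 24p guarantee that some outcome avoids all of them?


Union bound: P[∪_{i=1}^{24} A_i] ≤ Σ_i P[A_i] ≤ 24·p = 24·(1/600) = 1/25.
Numerically: 1/25 ≈ 0.040.
Is 1/25 < 1? YES.
Since P[∪ A_i] ≤ 1/25 < 1, the complement has P[∩ A_i^c] ≥ 1 − 1/25 = 24/25 > 0, so some outcome avoids every A_i.

24·p = 1/25 ≈ 0.040; existence CERTIFIED by the union bound.


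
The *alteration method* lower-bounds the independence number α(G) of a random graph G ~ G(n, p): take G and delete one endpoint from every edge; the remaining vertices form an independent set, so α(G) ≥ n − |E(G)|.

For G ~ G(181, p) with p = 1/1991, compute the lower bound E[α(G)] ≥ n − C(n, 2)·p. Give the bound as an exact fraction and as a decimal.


E[|E(G)|] = C(181, 2)·p = 16290 · (1/1991) = 90/11.
E[α(G)] ≥ n − E[|E(G)|] = 181 − 90/11 = 1901/11.
Numerically: ≈ 172.8182.
(This is only a lower bound; the true E[α(G)] may be larger.)

E[α(G)] ≥ 1901/11 ≈ 172.8182.


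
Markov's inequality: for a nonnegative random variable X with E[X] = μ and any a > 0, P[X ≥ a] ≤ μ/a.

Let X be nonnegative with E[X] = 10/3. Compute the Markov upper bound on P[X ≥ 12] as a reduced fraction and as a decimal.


μ = E[X] = 10/3, a = 12.
Markov: P[X ≥ 12] ≤ μ/a = (10/3)/12 = 5/18.
Numerically: ≈ 0.27778.
(Since a = 12 > μ = 3.33333, the bound 5/18 is < 1 and informative.)

P[X ≥ 12] ≤ 5/18 ≈ 0.27778.


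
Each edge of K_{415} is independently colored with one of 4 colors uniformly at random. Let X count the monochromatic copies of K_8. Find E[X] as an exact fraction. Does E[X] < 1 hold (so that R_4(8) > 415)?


E[X] = C(415, 8) · 4^{1 − 28} = 20388455694719685 · 4^{−27} = 20388455694719685/18014398509481984.
As a reduced fraction: E[X] = 20388455694719685/18014398509481984 ≈ 1.132.
Is E[X] < 1? NO.
Since E[X] ≥ 1, the first-moment bound is inconclusive at n = 415; it does NOT by itself certify R_4(8) > 415.

E[X] = 20388455694719685/18014398509481984 ≈ 1.132; E[X] ≥ 1; first-moment method inconclusive here.


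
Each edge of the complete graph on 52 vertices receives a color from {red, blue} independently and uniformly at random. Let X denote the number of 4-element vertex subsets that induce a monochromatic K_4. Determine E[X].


Let X = Σ_S X_S over the C(52, 4) = 270725 subsets S of size 4, where X_S = 1 if the K_4 on S is monochromatic.
For a fixed S, the K_4 on S has C(4, 2) = 6 edges. P[all 6 edges red] = (1/2)^6, and likewise for blue, so P[monochromatic] = 2·(1/2)^6 = 2^{1 − 6} = 1/32.
Summing: E[X] = C(52, 4) · 2^{1 − 6} = 270725 · 1/32 = 270725/32.
Numerically: E[X] ≈ 8460.156.

E[X] = C(52,4)·2^(1−C(4,2)) = 270725/32 ≈ 8460.156.


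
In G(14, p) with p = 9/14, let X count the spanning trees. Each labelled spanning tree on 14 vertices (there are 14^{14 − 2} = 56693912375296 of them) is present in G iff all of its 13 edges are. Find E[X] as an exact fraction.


K_14 has 14^{14 − 2} = 56693912375296 labelled spanning trees.
For each such spanning tree H, let X_H = 1 if all 13 edges of H are present in G. Then P[X_H = 1] = p^{13} = (9/14)^{13} = 2541865828329/793714773254144.
By linearity: E[X] = Σ_H E[X_H] = 56693912375296 · p^{13} = 56693912375296 · 2541865828329/793714773254144 = 2541865828329/14.
Numerically: E[X] ≈ 1.8156e+11.

E[X] = 56693912375296 · (9/14)^{13} = 2541865828329/14 ≈ 1.8156e+11.


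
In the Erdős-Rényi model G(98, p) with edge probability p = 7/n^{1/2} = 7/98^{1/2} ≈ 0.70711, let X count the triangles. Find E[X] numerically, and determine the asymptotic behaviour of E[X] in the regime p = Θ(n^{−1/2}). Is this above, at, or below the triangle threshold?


Number of potential triangles: C(98, 3) = 152096.
Each occurs with probability p³ ≈ (0.70711)³ ≈ 3.5355339e-01.
By linearity: E[X] = C(98, 3)·p³ ≈ 152096 · 3.5355339e-01 ≈ 53774.05650.
Since α = 1/2 < 1, p = c/n^{1/2} ≫ 1/n is above the triangle threshold p ~ 1/n. Asymptotically E[X] ~ (c³/6)·n^{3(1−α)} = (7³/6)·n^{1.5} → ∞; triangles are abundant w.h.p.

E[X] ≈ 53774.05650; in regime p = Θ(1/n^{1/2}) E[X] diverges (above the triangle threshold p ~ 1/n).


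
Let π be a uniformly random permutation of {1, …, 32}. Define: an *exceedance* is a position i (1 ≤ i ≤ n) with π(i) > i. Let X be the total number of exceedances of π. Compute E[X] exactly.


Write X = Σ_{i=1}^{32} X_i, where X_i = 1_{π(i) > i}.
For each fixed i, π(i) is uniform over {1, …, 32} (marginal of a uniform permutation), so P[π(i) > i] = (n − i)/n. Summing: Σ_{i=1}^{32} (n − i)/n = (0 + 1 + … + 31)/32 = 32(32 − 1)/(2·32) = (32 − 1)/2.
Hence E[X] = Σ_{i=1}^{32} (32 − i)/32 = 31/2 ≈ 15.5000.

E[X] = 31/2 = 15.5000.


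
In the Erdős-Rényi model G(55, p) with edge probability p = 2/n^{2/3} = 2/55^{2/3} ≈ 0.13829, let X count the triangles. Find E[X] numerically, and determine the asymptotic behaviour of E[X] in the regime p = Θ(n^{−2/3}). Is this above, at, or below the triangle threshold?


Number of potential triangles: C(55, 3) = 26235.
Each occurs with probability p³ ≈ (0.13829)³ ≈ 2.6446281e-03.
By linearity: E[X] = C(55, 3)·p³ ≈ 26235 · 2.6446281e-03 ≈ 69.38182.
Since α = 2/3 < 1, p = c/n^{2/3} ≫ 1/n is above the triangle threshold p ~ 1/n. Asymptotically E[X] ~ (c³/6)·n^{3(1−α)} = (2³/6)·n^{1} → ∞; triangles are abundant w.h.p.

E[X] ≈ 69.38182; in regime p = Θ(1/n^{2/3}) E[X] diverges (above the triangle threshold p ~ 1/n).


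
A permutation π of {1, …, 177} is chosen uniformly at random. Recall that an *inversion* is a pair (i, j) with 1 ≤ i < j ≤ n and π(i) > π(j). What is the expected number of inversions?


Write X = Σ X_I over the C(177, 2) = 15576 pairs i < j, with X_I the indicator of one inversion.
There are 15576 indicators.
For each fixed pair i < j, the values π(i) and π(j) are two distinct elements of {1, …, 177} in uniformly random order; by symmetry P[π(i) > π(j)] = 1/2.
By linearity: E[X] = 15576 · (1/2) = C(177, 2) · (1/2) = 15576/2 = 7788 ≈ 7788.0000.

E[X] = 7788 = 7788.0000.


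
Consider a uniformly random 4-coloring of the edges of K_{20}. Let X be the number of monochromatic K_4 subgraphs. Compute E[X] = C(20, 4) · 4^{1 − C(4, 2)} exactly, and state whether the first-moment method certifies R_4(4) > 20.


E[X] = C(20, 4) · 4^{1 − 6} = 4845 · 4^{−5} = 4845/1024.
As a reduced fraction: E[X] = 4845/1024 ≈ 4.73145.
Is E[X] < 1? NO.
Since E[X] ≥ 1, the first-moment bound is inconclusive at n = 20; it does NOT by itself certify R_4(4) > 20.

E[X] = 4845/1024 ≈ 4.73145; E[X] ≥ 1; first-moment method inconclusive here.


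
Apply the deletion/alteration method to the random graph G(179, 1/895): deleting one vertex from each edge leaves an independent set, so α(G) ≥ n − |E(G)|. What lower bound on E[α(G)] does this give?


E[|E(G)|] = C(179, 2)·p = 15931 · (1/895) = 89/5.
E[α(G)] ≥ n − E[|E(G)|] = 179 − 89/5 = 806/5.
Numerically: ≈ 161.2000.
(This is only a lower bound; the true E[α(G)] may be larger.)

E[α(G)] ≥ 806/5 ≈ 161.2000.


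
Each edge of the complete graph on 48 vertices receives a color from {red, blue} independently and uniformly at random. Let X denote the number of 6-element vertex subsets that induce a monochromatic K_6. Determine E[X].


Let X = Σ_S X_S over the C(48, 6) = 12271512 subsets S of size 6, where X_S = 1 if the K_6 on S is monochromatic.
For a fixed S, the K_6 on S has C(6, 2) = 15 edges. P[all 15 edges red] = (1/2)^15, and likewise for blue, so P[monochromatic] = 2·(1/2)^15 = 2^{1 − 15} = 1/16384.
By linearity: E[X] = C(48, 6) · 2^{1 − 15} = 12271512 · 1/16384 = 1533939/2048.
Numerically: E[X] ≈ 748.99365.

E[X] = C(48,6)·2^(1−C(6,2)) = 1533939/2048 ≈ 748.99365.


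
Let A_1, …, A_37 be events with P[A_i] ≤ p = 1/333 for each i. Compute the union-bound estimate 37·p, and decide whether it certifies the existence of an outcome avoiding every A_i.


Union bound: P[∪_{i=1}^{37} A_i] ≤ Σ_i P[A_i] ≤ 37·p = 37·(1/333) = 1/9.
Numerically: 1/9 ≈ 0.1111.
Is 1/9 < 1? YES.
Since P[∪ A_i] ≤ 1/9 < 1, the complement has P[∩ A_i^c] ≥ 1 − 1/9 = 8/9 > 0, so some outcome avoids every A_i.

37·p = 1/9 ≈ 0.1111; existence CERTIFIED by the union bound.
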